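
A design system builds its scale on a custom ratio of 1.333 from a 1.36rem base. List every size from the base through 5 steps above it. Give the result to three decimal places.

Step 0: 1.36rem
Step 1: 1.36 × 1.333 = 1.813
Step 2: 1.36 × 1.333² = 2.417
Step 3: 1.36 × 1.333³ = 3.221
Step 4: 1.36 × 1.333⁴ = 4.294
Step 5: 1.36 × 1.333⁵ = 5.724

1.360rem, 1.813rem, 2.417rem, 3.221rem, 4.294rem, 5.724rem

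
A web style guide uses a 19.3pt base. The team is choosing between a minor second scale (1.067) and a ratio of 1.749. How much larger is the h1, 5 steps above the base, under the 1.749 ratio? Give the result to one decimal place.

Minor second: 19.3 × 1.067⁵ = 26.692pt
At 1.749: 19.3 × 1.749⁵ = 315.869pt
Difference: 315.869 − 26.692 = 289.177pt

289.2pt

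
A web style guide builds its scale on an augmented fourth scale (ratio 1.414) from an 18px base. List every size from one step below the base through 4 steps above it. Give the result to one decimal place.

12.7px, 18.0px, 25.5px, 36.0px, 50.9px, 72.0px

Step -1: 18.0 ÷ 1.414 = 12.7
Step 0: 18px
Step 1: 18.0 × 1.414 = 25.5
Step 2: 18.0 × 1.414² = 36.0
Step 3: 18.0 × 1.414³ = 50.9
Step 4: 18.0 × 1.414⁴ = 72.0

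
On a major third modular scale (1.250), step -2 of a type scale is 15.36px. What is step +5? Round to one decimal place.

Moving from step -2 to step +5 is 7 steps up, so multiply by r⁷.
15.36 × 1.250⁷ = 15.36 × 4.76837 ≈ 73.242

73.2px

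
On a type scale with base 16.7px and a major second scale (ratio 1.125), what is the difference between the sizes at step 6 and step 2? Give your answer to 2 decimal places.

Step 2: 16.7 × 1.125² = 21.1359px
Step 6: 16.7 × 1.125⁶ = 33.8557px
Difference: 33.8557 − 21.1359 = 12.7198px

12.72px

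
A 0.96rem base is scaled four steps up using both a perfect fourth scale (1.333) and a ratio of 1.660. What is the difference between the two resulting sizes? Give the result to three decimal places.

4.259rem

Perfect fourth: 0.96 × 1.333⁴ = 3.03104rem
At 1.660: 0.96 × 1.660⁴ = 7.28960rem
Difference: 7.28960 − 3.03104 = 4.25856rem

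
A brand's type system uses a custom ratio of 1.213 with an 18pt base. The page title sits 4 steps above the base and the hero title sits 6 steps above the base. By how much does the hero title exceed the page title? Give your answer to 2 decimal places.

18.37pt

Step 4: 18.0 × 1.213⁴ = 38.9687pt
Step 6: 18.0 × 1.213⁶ = 57.3373pt
Difference: 57.3373 − 38.9687 = 18.3686pt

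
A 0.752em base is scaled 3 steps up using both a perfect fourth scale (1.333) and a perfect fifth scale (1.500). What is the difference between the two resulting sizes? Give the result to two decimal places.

0.76em

Perfect fourth: 0.752 × 1.333³ = 1.7812em
Perfect fifth: 0.752 × 1.500³ = 2.5380em
Difference: 2.5380 − 1.7812 = 0.7568em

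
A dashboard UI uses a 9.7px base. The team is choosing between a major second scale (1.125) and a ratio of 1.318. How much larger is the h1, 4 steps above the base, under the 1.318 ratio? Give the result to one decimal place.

13.7px

Major second: 9.7 × 1.125⁴ = 15.538px
At 1.318: 9.7 × 1.318⁴ = 29.271px
Difference: 29.271 − 15.538 = 13.733px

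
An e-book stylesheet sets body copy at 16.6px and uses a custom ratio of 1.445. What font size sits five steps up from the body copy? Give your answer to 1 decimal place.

104.6px

16.6 × 1.445⁵ = 16.6 × 6.29998 ≈ 104.58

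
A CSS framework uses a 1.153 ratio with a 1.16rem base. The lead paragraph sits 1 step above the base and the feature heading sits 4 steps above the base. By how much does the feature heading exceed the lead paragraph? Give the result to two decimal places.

0.71rem

Step 1: 1.16 × 1.153 = 1.3375rem
Step 4: 1.16 × 1.153⁴ = 2.0501rem
Difference: 2.0501 − 1.3375 = 0.7126rem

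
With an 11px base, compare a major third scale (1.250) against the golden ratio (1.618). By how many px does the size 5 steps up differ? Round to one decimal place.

Major third: 11.0 × 1.250⁵ = 33.569px
Golden ratio: 11.0 × 1.618⁵ = 121.979px
Difference: 121.979 − 33.569 = 88.410px

88.4px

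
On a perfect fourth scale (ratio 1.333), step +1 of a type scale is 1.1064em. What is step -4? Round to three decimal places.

0.263em

The gap is -4 − (1) = -5 steps, so the factor is 1.333^-5.
1.1064 ÷ 1.333⁵ = 1.1064 ÷ 4.20873 ≈ 0.263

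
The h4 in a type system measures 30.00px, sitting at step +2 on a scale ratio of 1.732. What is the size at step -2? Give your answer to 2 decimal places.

3.33px

30.00 ÷ 1.732⁴ = 30.00 ÷ 8.99894 ≈ 3.334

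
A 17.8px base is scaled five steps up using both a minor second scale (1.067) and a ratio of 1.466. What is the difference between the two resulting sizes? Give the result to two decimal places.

Minor second: 17.8 × 1.067⁵ = 24.6174px
At 1.466: 17.8 × 1.466⁵ = 120.5285px
Difference: 120.5285 − 24.6174 = 95.9111px

95.91px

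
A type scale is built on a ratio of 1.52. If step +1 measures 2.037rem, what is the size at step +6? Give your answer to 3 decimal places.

16.528rem

The gap is 6 − (1) = 5 steps, so the factor is 1.52^5.
2.037 × 1.52⁵ = 2.037 × 8.11368 ≈ 16.528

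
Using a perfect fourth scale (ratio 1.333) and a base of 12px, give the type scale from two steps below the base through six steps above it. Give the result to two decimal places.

6.75px, 9.00px, 12.00px, 16.00px, 21.32px, 28.42px, 37.89px, 50.50px, 67.32px

Step -2: 12.0 ÷ 1.333² = 6.75
Step -1: 12.0 ÷ 1.333 = 9.00
Step 0: 12px
Step 1: 12.0 × 1.333 = 16.00
Step 2: 12.0 × 1.333² = 21.32
Step 3: 12.0 × 1.333³ = 28.42
Step 4: 12.0 × 1.333⁴ = 37.89
Step 5: 12.0 × 1.333⁵ = 50.50
Step 6: 12.0 × 1.333⁶ = 67.32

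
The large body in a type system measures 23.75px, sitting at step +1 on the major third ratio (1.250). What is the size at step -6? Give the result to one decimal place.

5.0px

23.75 ÷ 1.250⁷ = 23.75 ÷ 4.76837 ≈ 4.981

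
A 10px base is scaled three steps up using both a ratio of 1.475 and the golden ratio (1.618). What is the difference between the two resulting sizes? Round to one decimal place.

10.3px

At 1.475: 10.0 × 1.475³ = 32.090px
Golden ratio: 10.0 × 1.618³ = 42.358px
Difference: 42.358 − 32.090 = 10.268px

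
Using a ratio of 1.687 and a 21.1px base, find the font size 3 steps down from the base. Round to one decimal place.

4.4px

Every step multiplies by the scale ratio.
21.1 ÷ 1.687³ = 21.1 ÷ 4.80115 ≈ 4.39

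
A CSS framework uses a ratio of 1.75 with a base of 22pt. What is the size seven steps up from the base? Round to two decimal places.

1105.83pt

Every step multiplies by the scale ratio.
22.0 × 1.75⁷ = 22.0 × 50.26508 ≈ 1105.83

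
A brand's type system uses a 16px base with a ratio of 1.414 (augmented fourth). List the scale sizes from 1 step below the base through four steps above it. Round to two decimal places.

Step -1: 16.0 ÷ 1.414 = 11.32
Step 0: 16px
Step 1: 16.0 × 1.414 = 22.62
Step 2: 16.0 × 1.414² = 31.99
Step 3: 16.0 × 1.414³ = 45.23
Step 4: 16.0 × 1.414⁴ = 63.96

11.32px, 16.00px, 22.62px, 31.99px, 45.23px, 63.96px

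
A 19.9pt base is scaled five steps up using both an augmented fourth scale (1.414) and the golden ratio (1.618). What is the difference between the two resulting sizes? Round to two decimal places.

Augmented fourth: 19.9 × 1.414⁵ = 112.4864pt
Golden ratio: 19.9 × 1.618⁵ = 220.6712pt
Difference: 220.6712 − 112.4864 = 108.1848pt

108.18pt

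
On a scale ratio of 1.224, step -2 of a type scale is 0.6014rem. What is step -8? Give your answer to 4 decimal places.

0.1788rem

Moving from step -2 to step -8 is 6 steps down, so divide by r⁶.
0.6014 ÷ 1.224⁶ = 0.6014 ÷ 3.36270 ≈ 0.1788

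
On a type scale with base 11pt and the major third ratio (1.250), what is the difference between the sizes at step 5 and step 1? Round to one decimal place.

19.8pt

Step 1: 11.0 × 1.250 = 13.750pt
Step 5: 11.0 × 1.250⁵ = 33.569pt
Difference: 33.569 − 13.750 = 19.819pt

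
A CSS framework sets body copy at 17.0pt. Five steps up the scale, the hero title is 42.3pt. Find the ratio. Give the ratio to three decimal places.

1.200

r⁵ = 42.3 / 17.0, so r = (42.3/17.0)^(1/5).
r = 2.4882^(1/5) ≈ 1.2000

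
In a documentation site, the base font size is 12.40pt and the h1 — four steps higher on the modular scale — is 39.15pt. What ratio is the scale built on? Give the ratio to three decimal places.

1.333

The ratio satisfies 12.40 × r⁴ = 39.15, so r = (39.15 / 12.40)^(1/4).
r = 3.1573^(1/4) ≈ 1.3330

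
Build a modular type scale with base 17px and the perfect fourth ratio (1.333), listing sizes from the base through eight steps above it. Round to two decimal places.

17.00px, 22.66px, 30.21px, 40.27px, 53.67px, 71.55px, 95.37px, 127.13px, 169.47px

Step 0: 17px
Step 1: 17.0 × 1.333 = 22.66
Step 2: 17.0 × 1.333² = 30.21
Step 3: 17.0 × 1.333³ = 40.27
Step 4: 17.0 × 1.333⁴ = 53.67
Step 5: 17.0 × 1.333⁵ = 71.55
Step 6: 17.0 × 1.333⁶ = 95.37
Step 7: 17.0 × 1.333⁷ = 127.13
Step 8: 17.0 × 1.333⁸ = 169.47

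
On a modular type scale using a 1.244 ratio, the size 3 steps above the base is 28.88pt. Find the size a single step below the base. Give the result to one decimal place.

28.88 ÷ 1.244⁴ = 28.88 ÷ 2.39487 ≈ 12.059

12.1pt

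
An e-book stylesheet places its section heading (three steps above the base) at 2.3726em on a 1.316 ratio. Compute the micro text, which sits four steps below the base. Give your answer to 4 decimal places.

0.3471em

2.3726 ÷ 1.316⁷ = 2.3726 ÷ 6.83583 ≈ 0.3471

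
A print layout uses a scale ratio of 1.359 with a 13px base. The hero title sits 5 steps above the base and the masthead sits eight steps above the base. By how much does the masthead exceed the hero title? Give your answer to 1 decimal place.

91.0px

Step 5: 13.0 × 1.359⁵ = 60.262px
Step 8: 13.0 × 1.359⁸ = 151.251px
Difference: 151.251 − 60.262 = 90.989px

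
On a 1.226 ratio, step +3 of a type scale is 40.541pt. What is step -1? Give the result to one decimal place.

17.9pt

Moving from step +3 to step -1 is 4 steps down, so divide by r⁴.
40.541 ÷ 1.226⁴ = 40.541 ÷ 2.25924 ≈ 17.945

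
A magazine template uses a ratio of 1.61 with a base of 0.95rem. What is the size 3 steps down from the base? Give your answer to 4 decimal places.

A modular type scale is a geometric sequence: sizeₙ = base × rⁿ.
0.95 ÷ 1.61³ = 0.95 ÷ 4.17328 ≈ 0.2276

0.2276rem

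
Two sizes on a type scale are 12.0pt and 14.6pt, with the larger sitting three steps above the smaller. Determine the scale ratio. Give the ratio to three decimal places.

The ratio satisfies 12.0 × r³ = 14.6, so r = (14.6 / 12.0)^(1/3).
r = 1.2167^(1/3) ≈ 1.0676

1.068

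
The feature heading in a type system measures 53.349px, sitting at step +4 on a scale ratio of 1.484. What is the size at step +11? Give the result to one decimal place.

The gap is 11 − (4) = 7 steps, so the factor is 1.484^7.
53.349 × 1.484⁷ = 53.349 × 15.85029 ≈ 845.597

845.6px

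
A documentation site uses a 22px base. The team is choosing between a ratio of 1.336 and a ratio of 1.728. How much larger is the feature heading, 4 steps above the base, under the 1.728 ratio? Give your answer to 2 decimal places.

At 1.336: 22.0 × 1.336⁴ = 70.0888px
At 1.728: 22.0 × 1.728⁴ = 196.1542px
Difference: 196.1542 − 70.0888 = 126.0654px

126.07px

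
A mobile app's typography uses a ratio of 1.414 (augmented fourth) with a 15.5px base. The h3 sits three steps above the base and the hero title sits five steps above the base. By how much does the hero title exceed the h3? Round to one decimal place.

43.8px

Step 3: 15.5 × 1.414³ = 43.821px
Step 5: 15.5 × 1.414⁵ = 87.615px
Difference: 87.615 − 43.821 = 43.794px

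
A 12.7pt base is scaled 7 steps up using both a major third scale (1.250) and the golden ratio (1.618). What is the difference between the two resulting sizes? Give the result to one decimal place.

308.1pt

Major third: 12.7 × 1.250⁷ = 60.558pt
Golden ratio: 12.7 × 1.618⁷ = 368.683pt
Difference: 368.683 − 60.558 = 308.125pt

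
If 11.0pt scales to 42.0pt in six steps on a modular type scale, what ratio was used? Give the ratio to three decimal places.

1.250

r⁶ = 42.0 / 11.0, so r = (42.0/11.0)^(1/6).
r = 3.8182^(1/6) ≈ 1.2502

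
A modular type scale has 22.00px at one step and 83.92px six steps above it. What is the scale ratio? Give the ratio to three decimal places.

1.250

The ratio satisfies 22.00 × r⁶ = 83.92, so r = (83.92 / 22.00)^(1/6).
r = 3.8145^(1/6) ≈ 1.2500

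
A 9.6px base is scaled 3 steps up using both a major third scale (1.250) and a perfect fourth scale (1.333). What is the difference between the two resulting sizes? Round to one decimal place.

Major third: 9.6 × 1.250³ = 18.750px
Perfect fourth: 9.6 × 1.333³ = 22.738px
Difference: 22.738 − 18.750 = 3.988px

4.0px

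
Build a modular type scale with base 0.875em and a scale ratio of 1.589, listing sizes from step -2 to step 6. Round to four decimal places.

0.3465em, 0.5507em, 0.8750em, 1.3904em, 2.2093em, 3.5106em, 5.5783em, 8.8640em, 14.0848em

Step -2: 0.875 ÷ 1.589² = 0.3465
Step -1: 0.875 ÷ 1.589 = 0.5507
Step 0: 0.875em
Step 1: 0.875 × 1.589 = 1.3904
Step 2: 0.875 × 1.589² = 2.2093
Step 3: 0.875 × 1.589³ = 3.5106
Step 4: 0.875 × 1.589⁴ = 5.5783
Step 5: 0.875 × 1.589⁵ = 8.8640
Step 6: 0.875 × 1.589⁶ = 14.0848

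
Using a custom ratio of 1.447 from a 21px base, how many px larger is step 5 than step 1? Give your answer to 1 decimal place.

Step 1: 21.0 × 1.447 = 30.387px
Step 5: 21.0 × 1.447⁵ = 133.218px
Difference: 133.218 − 30.387 = 102.831px

102.8px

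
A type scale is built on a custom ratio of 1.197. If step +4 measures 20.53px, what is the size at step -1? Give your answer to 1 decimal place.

The gap is -1 − (4) = -5 steps, so the factor is 1.197^-5.
20.53 ÷ 1.197⁵ = 20.53 ÷ 2.45737 ≈ 8.354

8.4px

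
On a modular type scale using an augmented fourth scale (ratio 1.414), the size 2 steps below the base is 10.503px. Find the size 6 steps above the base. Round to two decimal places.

167.85px

10.503 × 1.414⁸ = 10.503 × 15.98068 ≈ 167.845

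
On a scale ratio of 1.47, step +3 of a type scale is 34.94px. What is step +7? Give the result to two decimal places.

163.15px

Moving from step +3 to step +7 is 4 steps up, so multiply by r⁴.
34.94 × 1.47⁴ = 34.94 × 4.66949 ≈ 163.152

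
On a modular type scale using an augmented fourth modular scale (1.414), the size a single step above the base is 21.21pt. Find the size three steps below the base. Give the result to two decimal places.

21.21 ÷ 1.414⁴ = 21.21 ÷ 3.99758 ≈ 5.306

5.31pt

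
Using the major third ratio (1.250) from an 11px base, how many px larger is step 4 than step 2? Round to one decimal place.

Step 2: 11.0 × 1.250² = 17.188px
Step 4: 11.0 × 1.250⁴ = 26.855px
Difference: 26.855 − 17.188 = 9.667px

9.7px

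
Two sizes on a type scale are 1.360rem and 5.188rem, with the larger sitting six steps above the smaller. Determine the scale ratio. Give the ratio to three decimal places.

1.250

The ratio satisfies 1.360 × r⁶ = 5.188, so r = (5.188 / 1.360)^(1/6).
r = 3.8147^(1/6) ≈ 1.2500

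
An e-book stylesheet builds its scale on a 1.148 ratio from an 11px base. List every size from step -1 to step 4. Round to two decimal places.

Step -1: 11.0 ÷ 1.148 = 9.58
Step 0: 11px
Step 1: 11.0 × 1.148 = 12.63
Step 2: 11.0 × 1.148² = 14.50
Step 3: 11.0 × 1.148³ = 16.64
Step 4: 11.0 × 1.148⁴ = 19.11

9.58px, 11.00px, 12.63px, 14.50px, 16.64px, 19.11px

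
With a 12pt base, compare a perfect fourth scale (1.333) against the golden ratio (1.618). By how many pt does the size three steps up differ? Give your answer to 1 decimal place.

22.4pt

Perfect fourth: 12.0 × 1.333³ = 28.423pt
Golden ratio: 12.0 × 1.618³ = 50.830pt
Difference: 50.830 − 28.423 = 22.407pt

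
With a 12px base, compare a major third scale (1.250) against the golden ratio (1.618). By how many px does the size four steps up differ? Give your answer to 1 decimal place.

Major third: 12.0 × 1.250⁴ = 29.297px
Golden ratio: 12.0 × 1.618⁴ = 82.242px
Difference: 82.242 − 29.297 = 52.945px

52.9px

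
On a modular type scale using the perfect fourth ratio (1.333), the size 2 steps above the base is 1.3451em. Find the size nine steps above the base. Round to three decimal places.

Moving from step +2 to step +9 is 7 steps up, so multiply by r⁷.
1.3451 × 1.333⁷ = 1.3451 × 7.47844 ≈ 10.059

10.059em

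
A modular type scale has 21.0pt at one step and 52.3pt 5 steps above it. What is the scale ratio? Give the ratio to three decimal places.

1.200

The ratio satisfies 21.0 × r⁵ = 52.3, so r = (52.3 / 21.0)^(1/5).
r = 2.4905^(1/5) ≈ 1.2002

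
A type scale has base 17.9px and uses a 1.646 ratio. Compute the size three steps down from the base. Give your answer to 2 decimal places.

4.01px

A modular type scale is a geometric sequence: sizeₙ = base × rⁿ.
17.9 ÷ 1.646³ = 17.9 ÷ 4.45953 ≈ 4.01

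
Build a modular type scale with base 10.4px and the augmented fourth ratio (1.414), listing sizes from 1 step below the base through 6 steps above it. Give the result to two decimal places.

7.36px, 10.40px, 14.71px, 20.79px, 29.40px, 41.57px, 58.79px, 83.12px

Step -1: 10.4 ÷ 1.414 = 7.36
Step 0: 10.4px
Step 1: 10.4 × 1.414 = 14.71
Step 2: 10.4 × 1.414² = 20.79
Step 3: 10.4 × 1.414³ = 29.40
Step 4: 10.4 × 1.414⁴ = 41.57
Step 5: 10.4 × 1.414⁵ = 58.79
Step 6: 10.4 × 1.414⁶ = 83.12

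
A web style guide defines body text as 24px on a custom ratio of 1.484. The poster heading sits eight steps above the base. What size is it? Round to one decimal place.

564.5px

Every step multiplies by the scale ratio.
24.0 × 1.484⁸ = 24.0 × 23.52184 ≈ 564.52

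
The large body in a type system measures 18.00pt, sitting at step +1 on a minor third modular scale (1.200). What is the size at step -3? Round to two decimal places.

18.00 ÷ 1.200⁴ = 18.00 ÷ 2.07360 ≈ 8.681

8.68pt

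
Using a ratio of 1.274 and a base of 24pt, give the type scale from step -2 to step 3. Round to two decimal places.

Step -2: 24.0 ÷ 1.274² = 14.79
Step -1: 24.0 ÷ 1.274 = 18.84
Step 0: 24pt
Step 1: 24.0 × 1.274 = 30.58
Step 2: 24.0 × 1.274² = 38.95
Step 3: 24.0 × 1.274³ = 49.63

14.79pt, 18.84pt, 24.00pt, 30.58pt, 38.95pt, 49.63pt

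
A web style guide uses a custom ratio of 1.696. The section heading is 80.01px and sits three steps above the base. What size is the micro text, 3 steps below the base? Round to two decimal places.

The gap is -3 − (3) = -6 steps, so the factor is 1.696^-6.
80.01 ÷ 1.696⁶ = 80.01 ÷ 23.79880 ≈ 3.362

3.36px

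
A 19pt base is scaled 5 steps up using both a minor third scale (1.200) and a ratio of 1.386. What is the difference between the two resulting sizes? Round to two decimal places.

Minor third: 19.0 × 1.200⁵ = 47.2781pt
At 1.386: 19.0 × 1.386⁵ = 97.1784pt
Difference: 97.1784 − 47.2781 = 49.9003pt

49.90pt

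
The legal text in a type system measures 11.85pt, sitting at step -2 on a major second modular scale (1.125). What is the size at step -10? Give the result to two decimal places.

The gap is -10 − (-2) = -8 steps, so the factor is 1.125^-8.
11.85 ÷ 1.125⁸ = 11.85 ÷ 2.56578 ≈ 4.618

4.62pt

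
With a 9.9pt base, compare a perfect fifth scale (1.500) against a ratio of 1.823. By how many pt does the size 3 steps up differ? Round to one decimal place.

26.6pt

Perfect fifth: 9.9 × 1.500³ = 33.413pt
At 1.823: 9.9 × 1.823³ = 59.978pt
Difference: 59.978 − 33.413 = 26.565pt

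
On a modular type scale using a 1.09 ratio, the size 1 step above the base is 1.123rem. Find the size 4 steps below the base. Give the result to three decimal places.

0.730rem

Moving from step +1 to step -4 is 5 steps down, so divide by r⁵.
1.123 ÷ 1.09⁵ = 1.123 ÷ 1.53862 ≈ 0.730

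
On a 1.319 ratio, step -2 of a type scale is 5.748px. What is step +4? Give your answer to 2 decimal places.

Moving from step -2 to step +4 is 6 steps up, so multiply by r⁶.
5.748 × 1.319⁶ = 5.748 × 5.26585 ≈ 30.268

30.27px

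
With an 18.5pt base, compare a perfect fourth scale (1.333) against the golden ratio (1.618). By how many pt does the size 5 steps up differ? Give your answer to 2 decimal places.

127.29pt

Perfect fourth: 18.5 × 1.333⁵ = 77.8614pt
Golden ratio: 18.5 × 1.618⁵ = 205.1466pt
Difference: 205.1466 − 77.8614 = 127.2852pt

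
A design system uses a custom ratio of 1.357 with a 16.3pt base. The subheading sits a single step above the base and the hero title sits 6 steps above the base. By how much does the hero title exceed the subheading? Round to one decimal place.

Step 1: 16.3 × 1.357 = 22.119pt
Step 6: 16.3 × 1.357⁶ = 101.781pt
Difference: 101.781 − 22.119 = 79.662pt

79.7pt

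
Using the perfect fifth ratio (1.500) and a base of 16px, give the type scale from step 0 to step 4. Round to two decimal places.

16.00px, 24.00px, 36.00px, 54.00px, 81.00px

Step 0: 16px
Step 1: 16.0 × 1.500 = 24.00
Step 2: 16.0 × 1.500² = 36.00
Step 3: 16.0 × 1.500³ = 54.00
Step 4: 16.0 × 1.500⁴ = 81.00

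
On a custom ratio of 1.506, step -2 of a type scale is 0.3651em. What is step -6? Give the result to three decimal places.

0.071em

0.3651 ÷ 1.506⁴ = 0.3651 ÷ 5.14399 ≈ 0.071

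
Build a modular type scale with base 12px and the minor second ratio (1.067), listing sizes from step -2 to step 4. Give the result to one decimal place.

Step -2: 12.0 ÷ 1.067² = 10.5
Step -1: 12.0 ÷ 1.067 = 11.2
Step 0: 12px
Step 1: 12.0 × 1.067 = 12.8
Step 2: 12.0 × 1.067² = 13.7
Step 3: 12.0 × 1.067³ = 14.6
Step 4: 12.0 × 1.067⁴ = 15.6

10.5px, 11.2px, 12.0px, 12.8px, 13.7px, 14.6px, 15.6px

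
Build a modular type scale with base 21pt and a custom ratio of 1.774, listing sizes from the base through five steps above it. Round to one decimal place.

21.0pt, 37.3pt, 66.1pt, 117.2pt, 208.0pt, 369.0pt

Step 0: 21pt
Step 1: 21.0 × 1.774 = 37.3
Step 2: 21.0 × 1.774² = 66.1
Step 3: 21.0 × 1.774³ = 117.2
Step 4: 21.0 × 1.774⁴ = 208.0
Step 5: 21.0 × 1.774⁵ = 369.0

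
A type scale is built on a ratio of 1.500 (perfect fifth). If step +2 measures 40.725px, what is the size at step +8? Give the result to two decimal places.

The gap is 8 − (2) = 6 steps, so the factor is 1.500^6.
40.725 × 1.500⁶ = 40.725 × 11.39062 ≈ 463.883

463.88px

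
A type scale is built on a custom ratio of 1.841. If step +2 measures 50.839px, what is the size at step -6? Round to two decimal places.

Moving from step +2 to step -6 is 8 steps down, so divide by r⁸.
50.839 ÷ 1.841⁸ = 50.839 ÷ 131.95635 ≈ 0.385

0.39px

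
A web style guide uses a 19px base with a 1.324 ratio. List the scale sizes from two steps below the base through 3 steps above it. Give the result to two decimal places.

10.84px, 14.35px, 19.00px, 25.16px, 33.31px, 44.10px

Step -2: 19.0 ÷ 1.324² = 10.84
Step -1: 19.0 ÷ 1.324 = 14.35
Step 0: 19px
Step 1: 19.0 × 1.324 = 25.16
Step 2: 19.0 × 1.324² = 33.31
Step 3: 19.0 × 1.324³ = 44.10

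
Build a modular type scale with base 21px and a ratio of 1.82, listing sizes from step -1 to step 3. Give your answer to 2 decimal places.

Step -1: 21.0 ÷ 1.82 = 11.54
Step 0: 21px
Step 1: 21.0 × 1.82 = 38.22
Step 2: 21.0 × 1.82² = 69.56
Step 3: 21.0 × 1.82³ = 126.60

11.54px, 21.00px, 38.22px, 69.56px, 126.60px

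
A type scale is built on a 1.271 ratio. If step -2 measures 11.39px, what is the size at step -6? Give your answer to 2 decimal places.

4.36px

Moving from step -2 to step -6 is 4 steps down, so divide by r⁴.
11.39 ÷ 1.271⁴ = 11.39 ÷ 2.60965 ≈ 4.365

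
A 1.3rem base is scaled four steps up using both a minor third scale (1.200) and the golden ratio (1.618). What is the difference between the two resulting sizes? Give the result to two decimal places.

6.21rem

Minor third: 1.3 × 1.200⁴ = 2.6957rem
Golden ratio: 1.3 × 1.618⁴ = 8.9096rem
Difference: 8.9096 − 2.6957 = 6.2139rem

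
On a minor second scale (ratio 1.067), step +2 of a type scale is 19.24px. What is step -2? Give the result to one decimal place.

14.8px

19.24 ÷ 1.067⁴ = 19.24 ÷ 1.29616 ≈ 14.844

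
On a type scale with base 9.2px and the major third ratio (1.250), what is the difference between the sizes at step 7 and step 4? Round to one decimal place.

21.4px

Step 4: 9.2 × 1.250⁴ = 22.461px
Step 7: 9.2 × 1.250⁷ = 43.869px
Difference: 43.869 − 22.461 = 21.408px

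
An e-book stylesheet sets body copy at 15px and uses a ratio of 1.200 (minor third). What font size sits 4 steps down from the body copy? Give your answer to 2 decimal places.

Every step multiplies by the scale ratio.
15.0 ÷ 1.200⁴ = 15.0 ÷ 2.07360 ≈ 7.23

7.23px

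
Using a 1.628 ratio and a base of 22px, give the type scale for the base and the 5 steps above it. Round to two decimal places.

Step 0: 22px
Step 1: 22.0 × 1.628 = 35.82
Step 2: 22.0 × 1.628² = 58.31
Step 3: 22.0 × 1.628³ = 94.93
Step 4: 22.0 × 1.628⁴ = 154.54
Step 5: 22.0 × 1.628⁵ = 251.59

22.00px, 35.82px, 58.31px, 94.93px, 154.54px, 251.59px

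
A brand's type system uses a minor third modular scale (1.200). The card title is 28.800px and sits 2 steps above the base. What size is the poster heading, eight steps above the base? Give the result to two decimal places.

86.00px

Moving from step +2 to step +8 is 6 steps up, so multiply by r⁶.
28.800 × 1.200⁶ = 28.800 × 2.98598 ≈ 85.996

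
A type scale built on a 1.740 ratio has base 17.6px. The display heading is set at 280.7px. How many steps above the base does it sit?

1.740ⁿ = 280.7 / 17.6 = 15.9489
n = ln(15.9489) / ln(1.740) = 2.7694 / 0.5539 ≈ 5.00

5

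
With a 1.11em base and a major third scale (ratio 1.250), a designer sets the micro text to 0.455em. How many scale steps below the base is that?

1.250ⁿ = 1.11 / 0.455 = 2.4396
n = ln(2.4396) / ln(1.250) = 0.8918 / 0.2231 ≈ 4.00

4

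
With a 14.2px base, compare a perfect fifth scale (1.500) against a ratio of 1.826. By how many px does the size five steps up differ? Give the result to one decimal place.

180.4px

Perfect fifth: 14.2 × 1.500⁵ = 107.831px
At 1.826: 14.2 × 1.826⁵ = 288.265px
Difference: 288.265 − 107.831 = 180.434px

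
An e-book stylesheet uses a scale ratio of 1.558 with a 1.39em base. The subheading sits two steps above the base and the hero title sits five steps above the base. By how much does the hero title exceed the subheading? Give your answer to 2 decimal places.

9.39em

Step 2: 1.39 × 1.558² = 3.3740em
Step 5: 1.39 × 1.558⁵ = 12.7600em
Difference: 12.7600 − 3.3740 = 9.3860em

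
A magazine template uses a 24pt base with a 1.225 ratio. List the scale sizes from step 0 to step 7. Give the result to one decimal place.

Step 0: 24pt
Step 1: 24.0 × 1.225 = 29.4
Step 2: 24.0 × 1.225² = 36.0
Step 3: 24.0 × 1.225³ = 44.1
Step 4: 24.0 × 1.225⁴ = 54.0
Step 5: 24.0 × 1.225⁵ = 66.2
Step 6: 24.0 × 1.225⁶ = 81.1
Step 7: 24.0 × 1.225⁷ = 99.3

24.0pt, 29.4pt, 36.0pt, 44.1pt, 54.0pt, 66.2pt, 81.1pt, 99.3pt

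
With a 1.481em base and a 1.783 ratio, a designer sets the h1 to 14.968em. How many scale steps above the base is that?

4

1.783ⁿ = 14.968 / 1.481 = 10.1067
n = ln(10.1067) / ln(1.783) = 2.3132 / 0.5783 ≈ 4.00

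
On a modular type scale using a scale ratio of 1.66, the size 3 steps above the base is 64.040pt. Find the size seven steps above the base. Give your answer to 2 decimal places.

486.28pt

64.040 × 1.66⁴ = 64.040 × 7.59333 ≈ 486.277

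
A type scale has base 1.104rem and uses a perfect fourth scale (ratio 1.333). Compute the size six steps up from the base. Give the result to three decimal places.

A modular type scale is a geometric sequence: sizeₙ = base × rⁿ.
1.104 × 1.333⁶ = 1.104 × 5.61023 ≈ 6.194

6.194rem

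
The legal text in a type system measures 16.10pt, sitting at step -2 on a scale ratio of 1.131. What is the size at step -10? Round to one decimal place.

The gap is -10 − (-2) = -8 steps, so the factor is 1.131^-8.
16.10 ÷ 1.131⁸ = 16.10 ÷ 2.67732 ≈ 6.013

6.0pt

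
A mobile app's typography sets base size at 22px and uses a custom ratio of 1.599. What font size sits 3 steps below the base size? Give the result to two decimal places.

5.38px

Every step multiplies by the scale ratio.
22.0 ÷ 1.599³ = 22.0 ÷ 4.08832 ≈ 5.38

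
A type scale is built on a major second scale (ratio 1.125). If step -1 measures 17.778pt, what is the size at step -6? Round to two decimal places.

The gap is -6 − (-1) = -5 steps, so the factor is 1.125^-5.
17.778 ÷ 1.125⁵ = 17.778 ÷ 1.80203 ≈ 9.866

9.87pt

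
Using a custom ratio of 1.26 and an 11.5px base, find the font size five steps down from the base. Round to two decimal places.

3.62px

11.5 ÷ 1.26⁵ = 11.5 ÷ 3.17580 ≈ 3.62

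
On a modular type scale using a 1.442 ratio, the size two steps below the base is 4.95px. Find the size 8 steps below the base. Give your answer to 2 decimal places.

0.55px

The gap is -8 − (-2) = -6 steps, so the factor is 1.442^-6.
4.95 ÷ 1.442⁶ = 4.95 ÷ 8.99066 ≈ 0.551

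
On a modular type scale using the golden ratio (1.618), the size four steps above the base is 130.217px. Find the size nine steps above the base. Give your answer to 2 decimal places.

130.217 × 1.618⁵ = 130.217 × 11.08901 ≈ 1443.977

1443.98px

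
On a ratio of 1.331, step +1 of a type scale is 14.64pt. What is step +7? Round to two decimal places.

81.40pt

14.64 × 1.331⁶ = 14.64 × 5.55992 ≈ 81.397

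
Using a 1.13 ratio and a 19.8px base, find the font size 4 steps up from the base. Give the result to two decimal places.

32.28px

Each step on a modular scale multiplies by the ratio, so the size n steps from the base is base × ratioⁿ.
19.8 × 1.13⁴ = 19.8 × 1.63047 ≈ 32.28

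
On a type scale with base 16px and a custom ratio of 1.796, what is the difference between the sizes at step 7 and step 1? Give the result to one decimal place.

Step 1: 16.0 × 1.796 = 28.736px
Step 7: 16.0 × 1.796⁷ = 964.416px
Difference: 964.416 − 28.736 = 935.680px

935.7px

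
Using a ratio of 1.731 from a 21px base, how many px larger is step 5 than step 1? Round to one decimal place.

290.0px

Step 1: 21.0 × 1.731 = 36.351px
Step 5: 21.0 × 1.731⁵ = 326.366px
Difference: 326.366 − 36.351 = 290.015px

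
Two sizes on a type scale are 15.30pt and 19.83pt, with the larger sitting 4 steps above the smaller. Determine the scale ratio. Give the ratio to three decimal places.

r⁴ = 19.83 / 15.30, so r = (19.83/15.30)^(1/4).
r = 1.2961^(1/4) ≈ 1.0670

1.067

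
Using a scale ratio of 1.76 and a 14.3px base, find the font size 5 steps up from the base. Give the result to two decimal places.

241.49px

14.3 × 1.76⁵ = 14.3 × 16.88742 ≈ 241.49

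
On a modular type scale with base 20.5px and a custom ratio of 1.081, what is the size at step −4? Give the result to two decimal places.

20.5 ÷ 1.081⁴ = 20.5 ÷ 1.36553 ≈ 15.01

15.01px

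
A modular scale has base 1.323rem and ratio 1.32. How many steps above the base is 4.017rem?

1.32ⁿ = 4.017 / 1.323 = 3.0363
n = ln(3.0363) / ln(1.32) = 1.1106 / 0.2776 ≈ 4.00

4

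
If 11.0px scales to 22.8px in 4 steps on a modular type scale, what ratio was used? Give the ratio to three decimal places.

r⁴ = 22.8 / 11.0, so r = (22.8/11.0)^(1/4).
r = 2.0727^(1/4) ≈ 1.1999

1.200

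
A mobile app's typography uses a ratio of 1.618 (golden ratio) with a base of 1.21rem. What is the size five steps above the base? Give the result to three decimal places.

13.418rem

1.21 × 1.618⁵ = 1.21 × 11.08901 ≈ 13.418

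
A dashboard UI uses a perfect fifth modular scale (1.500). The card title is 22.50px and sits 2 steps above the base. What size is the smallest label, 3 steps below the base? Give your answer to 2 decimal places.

2.96px

The gap is -3 − (2) = -5 steps, so the factor is 1.500^-5.
22.50 ÷ 1.500⁵ = 22.50 ÷ 7.59375 ≈ 2.963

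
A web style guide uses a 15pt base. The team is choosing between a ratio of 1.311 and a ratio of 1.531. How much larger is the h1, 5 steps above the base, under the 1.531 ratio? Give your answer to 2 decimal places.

At 1.311: 15.0 × 1.311⁵ = 58.0904pt
At 1.531: 15.0 × 1.531⁵ = 126.1732pt
Difference: 126.1732 − 58.0904 = 68.0828pt

68.08pt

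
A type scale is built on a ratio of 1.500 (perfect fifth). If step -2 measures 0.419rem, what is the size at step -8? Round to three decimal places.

The gap is -8 − (-2) = -6 steps, so the factor is 1.500^-6.
0.419 ÷ 1.500⁶ = 0.419 ÷ 11.39062 ≈ 0.037

0.037rem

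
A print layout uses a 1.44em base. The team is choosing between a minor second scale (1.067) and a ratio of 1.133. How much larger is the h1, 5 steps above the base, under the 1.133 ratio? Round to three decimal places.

Minor second: 1.44 × 1.067⁵ = 1.99152em
At 1.133: 1.44 × 1.133⁵ = 2.68851em
Difference: 2.68851 − 1.99152 = 0.69699em

0.697em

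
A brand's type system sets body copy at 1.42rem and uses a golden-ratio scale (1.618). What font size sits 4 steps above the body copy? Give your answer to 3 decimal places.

1.42 × 1.618⁴ = 1.42 × 6.85353 ≈ 9.732

9.732rem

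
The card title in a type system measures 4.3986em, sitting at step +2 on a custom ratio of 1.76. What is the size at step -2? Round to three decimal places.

0.458em

The gap is -2 − (2) = -4 steps, so the factor is 1.76^-4.
4.3986 ÷ 1.76⁴ = 4.3986 ÷ 9.59513 ≈ 0.458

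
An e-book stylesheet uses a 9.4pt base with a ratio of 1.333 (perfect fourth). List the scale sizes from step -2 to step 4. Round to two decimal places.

5.29pt, 7.05pt, 9.40pt, 12.53pt, 16.70pt, 22.26pt, 29.68pt

Step -2: 9.4 ÷ 1.333² = 5.29
Step -1: 9.4 ÷ 1.333 = 7.05
Step 0: 9.4pt
Step 1: 9.4 × 1.333 = 12.53
Step 2: 9.4 × 1.333² = 16.70
Step 3: 9.4 × 1.333³ = 22.26
Step 4: 9.4 × 1.333⁴ = 29.68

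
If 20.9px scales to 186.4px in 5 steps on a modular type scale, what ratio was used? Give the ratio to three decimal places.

1.549

r⁵ = 186.4 / 20.9, so r = (186.4/20.9)^(1/5).
r = 8.9187^(1/5) ≈ 1.5490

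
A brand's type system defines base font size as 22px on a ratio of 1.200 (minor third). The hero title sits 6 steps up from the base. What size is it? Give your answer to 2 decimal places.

22.0 × 1.200⁶ = 22.0 × 2.98598 ≈ 65.69

65.69px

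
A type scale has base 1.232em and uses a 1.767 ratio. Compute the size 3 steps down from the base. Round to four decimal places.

1.232 ÷ 1.767³ = 1.232 ÷ 5.51708 ≈ 0.2233

0.2233em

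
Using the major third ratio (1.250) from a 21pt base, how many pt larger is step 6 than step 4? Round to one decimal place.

Step 4: 21.0 × 1.250⁴ = 51.270pt
Step 6: 21.0 × 1.250⁶ = 80.109pt
Difference: 80.109 − 51.270 = 28.839pt

28.8pt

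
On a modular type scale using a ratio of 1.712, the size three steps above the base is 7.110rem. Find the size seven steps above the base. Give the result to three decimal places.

7.110 × 1.712⁴ = 7.110 × 8.59043 ≈ 61.078

61.078rem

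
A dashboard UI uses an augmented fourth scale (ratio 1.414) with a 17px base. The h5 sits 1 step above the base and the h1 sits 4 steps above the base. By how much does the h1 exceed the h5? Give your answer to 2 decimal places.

Step 1: 17.0 × 1.414 = 24.0380px
Step 4: 17.0 × 1.414⁴ = 67.9589px
Difference: 67.9589 − 24.0380 = 43.9209px

43.92px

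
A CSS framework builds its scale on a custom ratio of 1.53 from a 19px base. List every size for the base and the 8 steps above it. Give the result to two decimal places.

19.00px, 29.07px, 44.48px, 68.05px, 104.12px, 159.30px, 243.73px, 372.90px, 570.54px

Step 0: 19px
Step 1: 19.0 × 1.53 = 29.07
Step 2: 19.0 × 1.53² = 44.48
Step 3: 19.0 × 1.53³ = 68.05
Step 4: 19.0 × 1.53⁴ = 104.12
Step 5: 19.0 × 1.53⁵ = 159.30
Step 6: 19.0 × 1.53⁶ = 243.73
Step 7: 19.0 × 1.53⁷ = 372.90
Step 8: 19.0 × 1.53⁸ = 570.54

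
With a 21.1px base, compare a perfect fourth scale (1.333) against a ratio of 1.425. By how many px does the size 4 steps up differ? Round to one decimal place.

Perfect fourth: 21.1 × 1.333⁴ = 66.620px
At 1.425: 21.1 × 1.425⁴ = 87.005px
Difference: 87.005 − 66.620 = 20.385px

20.4px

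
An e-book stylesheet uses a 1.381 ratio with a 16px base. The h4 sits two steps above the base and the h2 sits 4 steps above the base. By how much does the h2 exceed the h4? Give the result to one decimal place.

27.7px

Step 2: 16.0 × 1.381² = 30.515px
Step 4: 16.0 × 1.381⁴ = 58.196px
Difference: 58.196 − 30.515 = 27.681px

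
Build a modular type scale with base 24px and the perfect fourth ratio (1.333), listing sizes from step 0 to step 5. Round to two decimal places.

24.00px, 31.99px, 42.65px, 56.85px, 75.78px, 101.01px

Step 0: 24px
Step 1: 24.0 × 1.333 = 31.99
Step 2: 24.0 × 1.333² = 42.65
Step 3: 24.0 × 1.333³ = 56.85
Step 4: 24.0 × 1.333⁴ = 75.78
Step 5: 24.0 × 1.333⁵ = 101.01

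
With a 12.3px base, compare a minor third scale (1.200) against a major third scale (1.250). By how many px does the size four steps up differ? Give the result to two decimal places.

4.52px

Minor third: 12.3 × 1.200⁴ = 25.5053px
Major third: 12.3 × 1.250⁴ = 30.0293px
Difference: 30.0293 − 25.5053 = 4.5240px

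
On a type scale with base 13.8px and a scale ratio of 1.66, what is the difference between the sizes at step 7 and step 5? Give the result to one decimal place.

Step 5: 13.8 × 1.66⁵ = 173.948px
Step 7: 13.8 × 1.66⁷ = 479.331px
Difference: 479.331 − 173.948 = 305.383px

305.4px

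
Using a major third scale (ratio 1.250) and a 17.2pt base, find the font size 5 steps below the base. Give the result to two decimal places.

17.2 ÷ 1.250⁵ = 17.2 ÷ 3.05176 ≈ 5.64

5.64pt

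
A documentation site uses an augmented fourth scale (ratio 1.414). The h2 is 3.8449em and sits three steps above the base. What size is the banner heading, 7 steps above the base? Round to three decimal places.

15.370em

3.8449 × 1.414⁴ = 3.8449 × 3.99758 ≈ 15.370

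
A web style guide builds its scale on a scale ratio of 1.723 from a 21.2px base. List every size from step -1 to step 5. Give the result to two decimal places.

Step -1: 21.2 ÷ 1.723 = 12.30
Step 0: 21.2px
Step 1: 21.2 × 1.723 = 36.53
Step 2: 21.2 × 1.723² = 62.94
Step 3: 21.2 × 1.723³ = 108.44
Step 4: 21.2 × 1.723⁴ = 186.84
Step 5: 21.2 × 1.723⁵ = 321.93

12.30px, 21.20px, 36.53px, 62.94px, 108.44px, 186.84px, 321.93px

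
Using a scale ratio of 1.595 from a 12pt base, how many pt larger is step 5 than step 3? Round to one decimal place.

Step 3: 12.0 × 1.595³ = 48.693pt
Step 5: 12.0 × 1.595⁵ = 123.875pt
Difference: 123.875 − 48.693 = 75.182pt

75.2pt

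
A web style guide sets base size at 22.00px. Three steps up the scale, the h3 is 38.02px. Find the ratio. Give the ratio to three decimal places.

1.200

r³ = 38.02 / 22.00, so r = (38.02/22.00)^(1/3).
r = 1.7282^(1/3) ≈ 1.2000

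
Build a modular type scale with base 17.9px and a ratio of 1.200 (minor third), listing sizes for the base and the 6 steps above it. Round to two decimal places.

Step 0: 17.9px
Step 1: 17.9 × 1.200 = 21.48
Step 2: 17.9 × 1.200² = 25.78
Step 3: 17.9 × 1.200³ = 30.93
Step 4: 17.9 × 1.200⁴ = 37.12
Step 5: 17.9 × 1.200⁵ = 44.54
Step 6: 17.9 × 1.200⁶ = 53.45

17.90px, 21.48px, 25.78px, 30.93px, 37.12px, 44.54px, 53.45px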